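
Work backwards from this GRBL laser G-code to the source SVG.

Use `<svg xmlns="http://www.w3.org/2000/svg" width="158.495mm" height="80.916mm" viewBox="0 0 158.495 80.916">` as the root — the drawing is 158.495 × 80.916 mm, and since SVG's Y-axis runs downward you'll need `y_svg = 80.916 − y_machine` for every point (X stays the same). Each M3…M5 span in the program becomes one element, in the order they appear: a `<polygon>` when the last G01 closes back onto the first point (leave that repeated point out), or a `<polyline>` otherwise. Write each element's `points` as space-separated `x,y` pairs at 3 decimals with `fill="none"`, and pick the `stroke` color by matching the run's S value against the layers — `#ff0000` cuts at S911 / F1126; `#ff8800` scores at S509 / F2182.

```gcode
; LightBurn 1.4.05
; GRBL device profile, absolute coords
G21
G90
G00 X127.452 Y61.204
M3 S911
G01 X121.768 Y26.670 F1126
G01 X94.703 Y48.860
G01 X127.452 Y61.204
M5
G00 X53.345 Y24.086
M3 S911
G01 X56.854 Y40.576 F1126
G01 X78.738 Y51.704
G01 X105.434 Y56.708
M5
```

<svg xmlns="http://www.w3.org/2000/svg" width="158.495mm" height="80.916mm" viewBox="0 0 158.495 80.916">
  <polygon points="127.452,19.712 121.768,54.246 94.703,32.056" fill="none" stroke="#ff0000"/>
  <polyline points="53.345,56.830 56.854,40.340 78.738,29.212 105.434,24.208" fill="none" stroke="#ff0000"/>
</svg>

y_svg = 80.916 − y_m. Every run uses S911, so all elements get stroke `#ff0000` (cut).

[1] closed run; points: 127.452,19.712 121.768,54.246 94.703,32.056

[2] open run; points: 53.345,56.830 56.854,40.340 78.738,29.212 105.434,24.208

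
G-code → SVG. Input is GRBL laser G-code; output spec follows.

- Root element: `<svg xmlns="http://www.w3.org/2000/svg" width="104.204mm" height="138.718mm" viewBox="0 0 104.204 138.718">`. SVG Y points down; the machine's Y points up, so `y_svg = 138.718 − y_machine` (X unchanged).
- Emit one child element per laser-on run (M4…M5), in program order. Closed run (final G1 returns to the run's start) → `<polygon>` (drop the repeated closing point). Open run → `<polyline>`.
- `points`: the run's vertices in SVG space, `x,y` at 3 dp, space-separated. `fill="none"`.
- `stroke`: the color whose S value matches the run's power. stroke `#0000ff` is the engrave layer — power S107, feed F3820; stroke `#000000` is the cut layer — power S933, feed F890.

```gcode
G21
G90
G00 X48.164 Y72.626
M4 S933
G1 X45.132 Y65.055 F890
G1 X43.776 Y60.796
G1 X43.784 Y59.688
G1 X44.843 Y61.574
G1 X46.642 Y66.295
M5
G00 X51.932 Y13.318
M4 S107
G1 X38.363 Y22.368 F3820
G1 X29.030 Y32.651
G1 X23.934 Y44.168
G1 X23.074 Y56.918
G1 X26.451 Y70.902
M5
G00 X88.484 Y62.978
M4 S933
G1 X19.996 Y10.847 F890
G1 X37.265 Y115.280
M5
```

<svg xmlns="http://www.w3.org/2000/svg" width="104.204mm" height="138.718mm" viewBox="0 0 104.204 138.718">
  <polyline points="48.164,66.092 45.132,73.663 43.776,77.922 43.784,79.030 44.843,77.144 46.642,72.423" fill="none" stroke="#000000"/>
  <polyline points="51.932,125.400 38.363,116.350 29.030,106.067 23.934,94.550 23.074,81.800 26.451,67.816" fill="none" stroke="#0000ff"/>
  <polyline points="88.484,75.740 19.996,127.871 37.265,23.438" fill="none" stroke="#000000"/>
</svg>

Machine Y-up, SVG Y-down with viewBox height 138.718, so y_svg = 138.718 − y_machine; X carries over.

Run 1: the run's S933 means `#000000` (cut). The run is open, so emit a `<polyline>` with points (Y-flipped): 48.164,66.092 45.132,73.663 43.776,77.922 43.784,79.030 44.843,77.144 46.642,72.423.

Run 2: the run's S107 means `#0000ff` (engrave). The run is open, so emit a `<polyline>` with points (Y-flipped): 51.932,125.400 38.363,116.350 29.030,106.067 23.934,94.550 23.074,81.800 26.451,67.816.

Run 3: the run's S933 means `#000000` (cut). The run is open, so emit a `<polyline>` with points (Y-flipped): 88.484,75.740 19.996,127.871 37.265,23.438.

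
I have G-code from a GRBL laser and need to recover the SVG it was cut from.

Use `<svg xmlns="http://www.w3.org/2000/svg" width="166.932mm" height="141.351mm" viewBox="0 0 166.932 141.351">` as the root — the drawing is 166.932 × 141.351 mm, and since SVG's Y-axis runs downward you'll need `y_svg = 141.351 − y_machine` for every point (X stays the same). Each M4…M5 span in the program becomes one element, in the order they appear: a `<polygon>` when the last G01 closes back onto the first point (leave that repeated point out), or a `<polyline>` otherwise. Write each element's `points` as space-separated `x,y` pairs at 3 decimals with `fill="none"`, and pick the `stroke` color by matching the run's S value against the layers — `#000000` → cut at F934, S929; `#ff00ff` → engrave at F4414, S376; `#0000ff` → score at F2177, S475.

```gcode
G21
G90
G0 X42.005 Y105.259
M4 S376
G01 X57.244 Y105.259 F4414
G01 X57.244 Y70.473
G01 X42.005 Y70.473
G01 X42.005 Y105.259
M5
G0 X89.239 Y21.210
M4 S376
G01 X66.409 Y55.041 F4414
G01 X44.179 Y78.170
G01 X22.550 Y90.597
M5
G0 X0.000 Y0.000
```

y_svg = 141.351 − y_m. Every run uses S376, so all elements get stroke `#ff00ff` (engrave).

[1] closed run; points: 42.005,36.092 57.244,36.092 57.244,70.878 42.005,70.878

[2] open run; points: 89.239,120.141 66.409,86.310 44.179,63.181 22.550,50.754

<svg xmlns="http://www.w3.org/2000/svg" width="166.932mm" height="141.351mm" viewBox="0 0 166.932 141.351">
  <polygon points="42.005,36.092 57.244,36.092 57.244,70.878 42.005,70.878" fill="none" stroke="#ff00ff"/>
  <polyline points="89.239,120.141 66.409,86.310 44.179,63.181 22.550,50.754" fill="none" stroke="#ff00ff"/>
</svg>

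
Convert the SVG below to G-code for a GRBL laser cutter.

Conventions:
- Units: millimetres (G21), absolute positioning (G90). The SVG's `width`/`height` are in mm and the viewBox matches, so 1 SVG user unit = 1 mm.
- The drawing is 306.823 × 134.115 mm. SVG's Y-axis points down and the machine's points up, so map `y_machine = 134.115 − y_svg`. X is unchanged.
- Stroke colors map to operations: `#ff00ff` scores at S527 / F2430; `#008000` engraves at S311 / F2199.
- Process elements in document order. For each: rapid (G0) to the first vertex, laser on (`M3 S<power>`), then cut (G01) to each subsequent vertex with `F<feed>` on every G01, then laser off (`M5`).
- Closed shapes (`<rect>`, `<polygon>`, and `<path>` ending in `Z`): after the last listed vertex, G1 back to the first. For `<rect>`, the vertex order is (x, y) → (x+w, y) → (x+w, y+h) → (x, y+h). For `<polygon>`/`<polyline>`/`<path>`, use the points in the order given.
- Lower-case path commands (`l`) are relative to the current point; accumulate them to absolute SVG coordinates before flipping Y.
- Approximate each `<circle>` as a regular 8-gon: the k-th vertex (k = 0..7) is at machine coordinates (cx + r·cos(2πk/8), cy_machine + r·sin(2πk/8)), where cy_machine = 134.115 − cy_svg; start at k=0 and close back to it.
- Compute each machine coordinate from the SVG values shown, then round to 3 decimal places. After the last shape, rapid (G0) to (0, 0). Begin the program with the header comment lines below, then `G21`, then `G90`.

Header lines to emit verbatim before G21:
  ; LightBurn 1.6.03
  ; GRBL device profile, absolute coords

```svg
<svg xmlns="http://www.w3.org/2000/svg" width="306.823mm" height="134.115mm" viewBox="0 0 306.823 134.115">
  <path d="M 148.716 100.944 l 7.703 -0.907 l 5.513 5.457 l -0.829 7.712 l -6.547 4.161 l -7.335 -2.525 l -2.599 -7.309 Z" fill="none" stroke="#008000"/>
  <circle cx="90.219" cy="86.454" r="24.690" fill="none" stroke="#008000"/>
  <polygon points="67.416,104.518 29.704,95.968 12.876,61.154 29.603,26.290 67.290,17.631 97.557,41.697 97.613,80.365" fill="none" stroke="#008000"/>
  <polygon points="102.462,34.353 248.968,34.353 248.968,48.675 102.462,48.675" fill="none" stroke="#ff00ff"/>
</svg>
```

; LightBurn 1.6.03
; GRBL device profile, absolute coords
G21
G90
G0 X148.716 Y33.171
M3 S311
G01 X156.419 Y34.078 F2199
G01 X161.932 Y28.621 F2199
G01 X161.103 Y20.909 F2199
G01 X154.556 Y16.748 F2199
G01 X147.221 Y19.273 F2199
G01 X144.622 Y26.582 F2199
G01 X148.716 Y33.171 F2199
M5
G0 X114.909 Y47.661
M3 S311
G01 X107.677 Y65.119 F2199
G01 X90.219 Y72.351 F2199
G01 X72.761 Y65.119 F2199
G01 X65.529 Y47.661 F2199
G01 X72.761 Y30.203 F2199
G01 X90.219 Y22.971 F2199
G01 X107.677 Y30.203 F2199
G01 X114.909 Y47.661 F2199
M5
G0 X67.416 Y29.597
M3 S311
G01 X29.704 Y38.147 F2199
G01 X12.876 Y72.961 F2199
G01 X29.603 Y107.825 F2199
G01 X67.290 Y116.484 F2199
G01 X97.557 Y92.418 F2199
G01 X97.613 Y53.750 F2199
G01 X67.416 Y29.597 F2199
M5
G0 X102.462 Y99.762
M3 S527
G01 X248.968 Y99.762 F2430
G01 X248.968 Y85.440 F2430
G01 X102.462 Y85.440 F2430
G01 X102.462 Y99.762 F2430
M5
G0 X0.000 Y0.000

1 u = 1 mm; y_m = 134.115 − y.

[1] `<path>` regular polygon, #008000→engrave S311 F2199: (148.716,33.171) → (156.419,34.078) → (161.932,28.621) → (161.103,20.909) → (154.556,16.748) → (147.221,19.273) → (144.622,26.582) → (148.716,33.171) (closed)

[2] `<circle>` circle, #008000→engrave S311 F2199: (114.909,47.661) → (107.677,65.119) → (90.219,72.351) → (72.761,65.119) → (65.529,47.661) → (72.761,30.203) → (90.219,22.971) → (107.677,30.203) → (114.909,47.661) (closed)

[3] `<polygon>` regular polygon, #008000→engrave S311 F2199: (67.416,29.597) → (29.704,38.147) → (12.876,72.961) → (29.603,107.825) → (67.290,116.484) → (97.557,92.418) → (97.613,53.750) → (67.416,29.597) (closed)

[4] `<polygon>` rectangle, #ff00ff→score S527 F2430: (102.462,99.762) → (248.968,99.762) → (248.968,85.440) → (102.462,85.440) → (102.462,99.762) (closed)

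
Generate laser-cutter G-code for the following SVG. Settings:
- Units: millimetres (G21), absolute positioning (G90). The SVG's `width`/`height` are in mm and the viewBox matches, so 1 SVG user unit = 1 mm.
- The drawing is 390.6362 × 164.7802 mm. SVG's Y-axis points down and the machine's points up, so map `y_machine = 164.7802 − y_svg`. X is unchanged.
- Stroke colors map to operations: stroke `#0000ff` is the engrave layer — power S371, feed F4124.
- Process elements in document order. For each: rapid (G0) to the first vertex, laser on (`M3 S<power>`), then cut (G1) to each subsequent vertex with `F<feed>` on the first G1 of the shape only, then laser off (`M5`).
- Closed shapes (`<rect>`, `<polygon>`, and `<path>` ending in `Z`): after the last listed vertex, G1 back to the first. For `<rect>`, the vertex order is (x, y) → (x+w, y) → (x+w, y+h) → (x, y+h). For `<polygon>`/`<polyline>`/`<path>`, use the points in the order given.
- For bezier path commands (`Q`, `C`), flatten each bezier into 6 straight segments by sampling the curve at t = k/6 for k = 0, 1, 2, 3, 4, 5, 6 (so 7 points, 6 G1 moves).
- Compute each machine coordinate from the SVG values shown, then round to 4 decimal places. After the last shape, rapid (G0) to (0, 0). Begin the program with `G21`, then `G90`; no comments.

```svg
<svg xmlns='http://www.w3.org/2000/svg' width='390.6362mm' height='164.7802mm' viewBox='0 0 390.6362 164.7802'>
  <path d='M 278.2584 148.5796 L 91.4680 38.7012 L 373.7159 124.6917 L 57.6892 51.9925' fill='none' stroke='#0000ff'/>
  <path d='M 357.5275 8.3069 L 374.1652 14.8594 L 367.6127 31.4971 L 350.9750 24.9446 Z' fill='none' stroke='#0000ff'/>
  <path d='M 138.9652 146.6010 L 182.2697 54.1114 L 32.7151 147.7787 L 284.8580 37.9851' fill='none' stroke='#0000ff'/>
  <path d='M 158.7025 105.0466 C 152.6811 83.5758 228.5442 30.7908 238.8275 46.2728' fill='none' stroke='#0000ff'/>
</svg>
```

viewBox `0 0 390.6362 164.7802` with mm width/height → 1 unit = 1 mm. Flip: y_m = 164.7802 − y_svg.

**Shape 1** — `<path>` open polyline, stroke `#0000ff` → engrave (S371, F4124). Machine vertices: (278.2584,16.2006) → (91.4680,126.0790) → (373.7159,40.0885) → (57.6892,112.7877). Open path.

**Shape 2** — `<path>` regular polygon, stroke `#0000ff` → engrave (S371, F4124). Machine vertices: (357.5275,156.4733) → (374.1652,149.9208) → (367.6127,133.2831) → (350.9750,139.8356) → (357.5275,156.4733). Closed: final G1 returns to the first vertex.

**Shape 3** — `<path>` open polyline, stroke `#0000ff` → engrave (S371, F4124). Machine vertices: (138.9652,18.1792) → (182.2697,110.6688) → (32.7151,17.0015) → (284.8580,126.7951). Open path.

**Shape 4** — `<path>` cubic bezier, stroke `#0000ff` → engrave (S371, F4124). Control points (SVG): P0=(158.7025,105.0466), P1=(152.6811,83.5758), P2=(228.5442,30.7908), P3=(238.8275,46.2728); sampled at t=k/6. Machine vertices: (158.7025,59.7336) → (161.8328,72.6175) → (174.5143,87.9543) → (192.6507,102.9778) → (212.1459,114.9219) → (228.9036,121.0205) → (238.8275,118.5074). Open path.

G21
G90
G0 X278.2584 Y16.2006
M3 S371
G1 X91.4680 Y126.0790 F4124
G1 X373.7159 Y40.0885
G1 X57.6892 Y112.7877
M5
G0 X357.5275 Y156.4733
M3 S371
G1 X374.1652 Y149.9208 F4124
G1 X367.6127 Y133.2831
G1 X350.9750 Y139.8356
G1 X357.5275 Y156.4733
M5
G0 X138.9652 Y18.1792
M3 S371
G1 X182.2697 Y110.6688 F4124
G1 X32.7151 Y17.0015
G1 X284.8580 Y126.7951
M5
G0 X158.7025 Y59.7336
M3 S371
G1 X161.8328 Y72.6175 F4124
G1 X174.5143 Y87.9543
G1 X192.6507 Y102.9778
G1 X212.1459 Y114.9219
G1 X228.9036 Y121.0205
G1 X238.8275 Y118.5074
M5
G0 X0.0000 Y0.0000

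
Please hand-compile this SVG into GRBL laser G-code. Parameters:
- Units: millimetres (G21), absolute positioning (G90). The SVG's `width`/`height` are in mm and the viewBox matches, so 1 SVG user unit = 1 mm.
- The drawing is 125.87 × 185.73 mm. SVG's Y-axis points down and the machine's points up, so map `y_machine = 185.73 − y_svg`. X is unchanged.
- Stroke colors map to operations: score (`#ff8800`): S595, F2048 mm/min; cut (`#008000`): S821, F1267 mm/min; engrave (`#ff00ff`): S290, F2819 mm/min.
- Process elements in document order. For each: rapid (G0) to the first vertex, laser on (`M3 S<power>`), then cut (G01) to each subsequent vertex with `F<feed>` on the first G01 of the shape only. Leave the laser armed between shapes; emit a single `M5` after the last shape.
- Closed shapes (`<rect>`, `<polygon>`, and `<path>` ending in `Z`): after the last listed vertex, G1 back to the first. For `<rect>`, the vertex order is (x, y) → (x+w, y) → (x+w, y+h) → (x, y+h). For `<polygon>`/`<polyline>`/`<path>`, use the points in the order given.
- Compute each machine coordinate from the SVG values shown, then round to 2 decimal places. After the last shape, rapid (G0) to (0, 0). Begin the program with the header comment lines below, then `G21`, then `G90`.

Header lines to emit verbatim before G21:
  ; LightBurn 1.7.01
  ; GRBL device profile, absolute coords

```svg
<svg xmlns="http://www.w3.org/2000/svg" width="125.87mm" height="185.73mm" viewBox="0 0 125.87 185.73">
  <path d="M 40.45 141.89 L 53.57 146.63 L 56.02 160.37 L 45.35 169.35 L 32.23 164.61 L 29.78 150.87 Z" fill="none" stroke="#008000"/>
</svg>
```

; LightBurn 1.7.01
; GRBL device profile, absolute coords
G21
G90
G0 X40.45 Y43.84
M3 S821
G01 X53.57 Y39.10 F1267
G01 X56.02 Y25.36
G01 X45.35 Y16.38
G01 X32.23 Y21.12
G01 X29.78 Y34.86
G01 X40.45 Y43.84
M5
G0 X0.00 Y0.00

1 u = 1 mm; y_m = 185.73 − y.

[1] `<path>` regular polygon, #008000→cut S821 F1267: (40.45,43.84) → (53.57,39.10) → (56.02,25.36) → (45.35,16.38) → (32.23,21.12) → (29.78,34.86) → (40.45,43.84) (closed)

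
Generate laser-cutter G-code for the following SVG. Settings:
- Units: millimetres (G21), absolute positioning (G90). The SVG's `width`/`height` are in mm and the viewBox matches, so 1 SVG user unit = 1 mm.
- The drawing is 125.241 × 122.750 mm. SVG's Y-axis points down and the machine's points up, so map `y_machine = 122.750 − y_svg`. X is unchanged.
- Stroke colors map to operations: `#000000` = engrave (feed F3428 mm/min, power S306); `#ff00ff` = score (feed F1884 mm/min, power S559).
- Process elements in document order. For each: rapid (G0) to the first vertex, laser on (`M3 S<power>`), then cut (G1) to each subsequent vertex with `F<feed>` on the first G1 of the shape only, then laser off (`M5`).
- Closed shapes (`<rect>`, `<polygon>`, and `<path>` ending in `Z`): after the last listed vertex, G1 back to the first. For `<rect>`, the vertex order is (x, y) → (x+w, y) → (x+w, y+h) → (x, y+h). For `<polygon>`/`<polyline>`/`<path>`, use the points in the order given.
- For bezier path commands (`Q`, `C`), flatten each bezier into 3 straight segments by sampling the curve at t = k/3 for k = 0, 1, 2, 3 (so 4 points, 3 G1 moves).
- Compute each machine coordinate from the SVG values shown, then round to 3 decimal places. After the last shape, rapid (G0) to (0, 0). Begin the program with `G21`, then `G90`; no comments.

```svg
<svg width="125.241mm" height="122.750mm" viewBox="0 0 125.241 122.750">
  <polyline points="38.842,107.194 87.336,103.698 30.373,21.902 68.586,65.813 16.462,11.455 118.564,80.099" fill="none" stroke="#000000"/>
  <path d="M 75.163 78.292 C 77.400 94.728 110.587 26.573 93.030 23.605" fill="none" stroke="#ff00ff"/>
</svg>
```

viewBox `0 0 125.241 122.750` with mm width/height → 1 unit = 1 mm. Flip: y_m = 122.750 − y_svg.

**Shape 1** — `<polyline>` open polyline, stroke `#000000` → engrave (S306, F3428). Machine vertices: (38.842,15.556) → (87.336,19.052) → (30.373,100.848) → (68.586,56.937) → (16.462,111.295) → (118.564,42.651). Open path.

**Shape 2** — `<path>` cubic bezier, stroke `#ff00ff` → score (S559, F1884). Control points (SVG): P0=(75.163,78.292), P1=(77.400,94.728), P2=(110.587,26.573), P3=(93.030,23.605); sampled at t=k/3. Machine vertices: (75.163,44.458) → (84.691,50.672) → (96.698,79.995) → (93.030,99.145). Open path.

G21
G90
G0 X38.842 Y15.556
M3 S306
G1 X87.336 Y19.052 F3428
G1 X30.373 Y100.848
G1 X68.586 Y56.937
G1 X16.462 Y111.295
G1 X118.564 Y42.651
M5
G0 X75.163 Y44.458
M3 S559
G1 X84.691 Y50.672 F1884
G1 X96.698 Y79.995
G1 X93.030 Y99.145
M5
G0 X0.000 Y0.000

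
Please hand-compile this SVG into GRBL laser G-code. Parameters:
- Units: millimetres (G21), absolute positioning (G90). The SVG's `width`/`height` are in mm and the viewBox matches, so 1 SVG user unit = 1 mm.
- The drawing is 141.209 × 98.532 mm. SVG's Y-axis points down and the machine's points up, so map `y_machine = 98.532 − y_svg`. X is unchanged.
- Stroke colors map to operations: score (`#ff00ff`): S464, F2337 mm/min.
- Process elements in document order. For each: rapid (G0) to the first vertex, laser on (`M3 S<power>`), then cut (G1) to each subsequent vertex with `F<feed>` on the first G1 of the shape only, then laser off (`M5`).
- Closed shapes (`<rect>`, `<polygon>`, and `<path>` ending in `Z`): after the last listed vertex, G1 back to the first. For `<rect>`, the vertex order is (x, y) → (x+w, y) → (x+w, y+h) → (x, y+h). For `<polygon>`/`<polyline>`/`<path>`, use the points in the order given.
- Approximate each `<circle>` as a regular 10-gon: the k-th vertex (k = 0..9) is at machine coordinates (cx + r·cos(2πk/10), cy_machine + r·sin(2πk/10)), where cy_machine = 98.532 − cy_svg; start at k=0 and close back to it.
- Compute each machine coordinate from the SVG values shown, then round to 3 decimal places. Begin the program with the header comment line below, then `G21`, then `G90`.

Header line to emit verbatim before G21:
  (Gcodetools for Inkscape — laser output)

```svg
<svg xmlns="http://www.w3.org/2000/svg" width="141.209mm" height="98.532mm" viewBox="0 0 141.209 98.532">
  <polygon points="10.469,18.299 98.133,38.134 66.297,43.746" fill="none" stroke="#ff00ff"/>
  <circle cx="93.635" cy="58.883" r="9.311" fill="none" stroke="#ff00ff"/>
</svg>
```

(Gcodetools for Inkscape — laser output)
G21
G90
G0 X10.469 Y80.233
M3 S464
G1 X98.133 Y60.398 F2337
G1 X66.297 Y54.786
G1 X10.469 Y80.233
M5
G0 X102.946 Y39.649
M3 S464
G1 X101.168 Y45.122 F2337
G1 X96.512 Y48.504
G1 X90.758 Y48.504
G1 X86.102 Y45.122
G1 X84.324 Y39.649
G1 X86.102 Y34.176
G1 X90.758 Y30.794
G1 X96.512 Y30.794
G1 X101.168 Y34.176
G1 X102.946 Y39.649
M5

1 u = 1 mm; y_m = 98.532 − y.

[1] `<polygon>` closed polygon, #ff00ff→score S464 F2337: (10.469,80.233) → (98.133,60.398) → (66.297,54.786) → (10.469,80.233) (closed)

[2] `<circle>` circle, #ff00ff→score S464 F2337: (102.946,39.649) → (101.168,45.122) → (96.512,48.504) → (90.758,48.504) → (86.102,45.122) → (84.324,39.649) → (86.102,34.176) → (90.758,30.794) → (96.512,30.794) → (101.168,34.176) → (102.946,39.649) (closed)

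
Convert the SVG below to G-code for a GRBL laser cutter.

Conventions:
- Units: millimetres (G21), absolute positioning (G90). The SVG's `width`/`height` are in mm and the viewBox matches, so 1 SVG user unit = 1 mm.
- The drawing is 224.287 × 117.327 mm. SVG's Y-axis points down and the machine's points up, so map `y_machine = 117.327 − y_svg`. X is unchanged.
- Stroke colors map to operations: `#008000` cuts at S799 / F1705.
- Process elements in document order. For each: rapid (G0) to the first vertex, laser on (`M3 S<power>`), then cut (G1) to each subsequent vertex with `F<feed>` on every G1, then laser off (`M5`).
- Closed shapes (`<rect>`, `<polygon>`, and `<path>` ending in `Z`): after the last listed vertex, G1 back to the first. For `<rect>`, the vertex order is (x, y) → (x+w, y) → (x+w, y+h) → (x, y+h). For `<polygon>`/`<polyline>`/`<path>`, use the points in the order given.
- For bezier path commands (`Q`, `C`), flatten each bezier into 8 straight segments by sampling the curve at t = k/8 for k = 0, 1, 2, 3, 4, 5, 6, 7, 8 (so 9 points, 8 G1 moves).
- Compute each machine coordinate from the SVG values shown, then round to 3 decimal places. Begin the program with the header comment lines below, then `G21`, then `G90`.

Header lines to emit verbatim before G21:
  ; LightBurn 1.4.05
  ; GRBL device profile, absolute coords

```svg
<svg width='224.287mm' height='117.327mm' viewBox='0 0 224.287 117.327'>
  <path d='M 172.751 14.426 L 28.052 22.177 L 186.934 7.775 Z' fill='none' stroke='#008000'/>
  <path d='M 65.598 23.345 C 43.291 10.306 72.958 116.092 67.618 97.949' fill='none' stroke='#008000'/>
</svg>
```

viewBox `0 0 224.287 117.327` with mm width/height → 1 unit = 1 mm. Flip: y_m = 117.327 − y_svg.

**Shape 1** — `<path>` closed polygon, stroke `#008000` → cut (S799, F1705). Machine vertices: (172.751,102.901) → (28.052,95.150) → (186.934,109.552) → (172.751,102.901). Closed: final G1 returns to the first vertex.

**Shape 2** — `<path>` cubic bezier, stroke `#008000` → cut (S799, F1705). Control points (SVG): P0=(65.598,23.345), P1=(43.291,10.306), P2=(72.958,116.092), P3=(67.618,97.949); sampled at t=k/8. Machine vertices: (65.598,93.982) → (59.499,93.776) → (57.254,85.275) → (57.842,71.323) → (60.245,54.766) → (63.444,38.448) → (66.418,25.214) → (68.149,17.909) → (67.618,19.378). Open path.

; LightBurn 1.4.05
; GRBL device profile, absolute coords
G21
G90
G0 X172.751 Y102.901
M3 S799
G1 X28.052 Y95.150 F1705
G1 X186.934 Y109.552 F1705
G1 X172.751 Y102.901 F1705
M5
G0 X65.598 Y93.982
M3 S799
G1 X59.499 Y93.776 F1705
G1 X57.254 Y85.275 F1705
G1 X57.842 Y71.323 F1705
G1 X60.245 Y54.766 F1705
G1 X63.444 Y38.448 F1705
G1 X66.418 Y25.214 F1705
G1 X68.149 Y17.909 F1705
G1 X67.618 Y19.378 F1705
M5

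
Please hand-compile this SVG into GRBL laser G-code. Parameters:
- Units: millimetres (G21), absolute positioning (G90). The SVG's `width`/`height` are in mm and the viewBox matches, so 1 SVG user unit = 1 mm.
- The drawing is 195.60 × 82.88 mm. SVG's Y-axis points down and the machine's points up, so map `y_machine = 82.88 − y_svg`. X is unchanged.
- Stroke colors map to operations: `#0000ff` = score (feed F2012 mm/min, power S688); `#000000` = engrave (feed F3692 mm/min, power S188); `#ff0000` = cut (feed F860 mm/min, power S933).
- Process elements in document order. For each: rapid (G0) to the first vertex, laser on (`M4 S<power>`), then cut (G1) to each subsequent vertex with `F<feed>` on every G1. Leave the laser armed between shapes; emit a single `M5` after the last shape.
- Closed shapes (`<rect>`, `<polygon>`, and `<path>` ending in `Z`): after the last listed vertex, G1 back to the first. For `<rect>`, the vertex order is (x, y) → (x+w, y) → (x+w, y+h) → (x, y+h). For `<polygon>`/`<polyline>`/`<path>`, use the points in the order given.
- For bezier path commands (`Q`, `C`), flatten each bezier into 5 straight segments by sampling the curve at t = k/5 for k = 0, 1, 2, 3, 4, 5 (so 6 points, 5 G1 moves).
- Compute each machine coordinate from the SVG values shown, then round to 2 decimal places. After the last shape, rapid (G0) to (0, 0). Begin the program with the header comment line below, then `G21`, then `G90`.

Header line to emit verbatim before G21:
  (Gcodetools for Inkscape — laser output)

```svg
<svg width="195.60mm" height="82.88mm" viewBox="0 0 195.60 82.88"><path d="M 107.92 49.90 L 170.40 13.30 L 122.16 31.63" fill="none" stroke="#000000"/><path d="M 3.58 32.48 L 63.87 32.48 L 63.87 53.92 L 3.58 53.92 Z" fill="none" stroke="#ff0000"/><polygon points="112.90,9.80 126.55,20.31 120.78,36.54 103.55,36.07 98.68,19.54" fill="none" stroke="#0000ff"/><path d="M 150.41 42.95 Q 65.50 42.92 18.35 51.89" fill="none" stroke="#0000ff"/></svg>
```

viewBox `0 0 195.60 82.88` with mm width/height → 1 unit = 1 mm. Flip: y_m = 82.88 − y_svg.

**Shape 1** — `<path>` open polyline, stroke `#000000` → engrave (S188, F3692). Machine vertices: (107.92,32.98) → (170.40,69.58) → (122.16,51.25). Open path.

**Shape 2** — `<path>` rectangle, stroke `#ff0000` → cut (S933, F860). Machine vertices: (3.58,50.40) → (63.87,50.40) → (63.87,28.96) → (3.58,28.96) → (3.58,50.40). Closed: final G1 returns to the first vertex.

**Shape 3** — `<polygon>` regular polygon, stroke `#0000ff` → score (S688, F2012). Machine vertices: (112.90,73.08) → (126.55,62.57) → (120.78,46.34) → (103.55,46.81) → (98.68,63.34) → (112.90,73.08). Closed: final G1 returns to the first vertex.

**Shape 4** — `<path>` quadratic bezier, stroke `#0000ff` → score (S688, F2012). Control points (SVG): P0=(150.41,42.95), P1=(65.50,42.92), P2=(18.35,51.89); sampled at t=k/5. Machine vertices: (150.41,39.93) → (117.96,39.58) → (88.52,38.51) → (62.11,36.73) → (38.72,34.22) → (18.35,30.99). Open path.

(Gcodetools for Inkscape — laser output)
G21
G90
G0 X107.92 Y32.98
M4 S188
G1 X170.40 Y69.58 F3692
G1 X122.16 Y51.25 F3692
G0 X3.58 Y50.40
M4 S933
G1 X63.87 Y50.40 F860
G1 X63.87 Y28.96 F860
G1 X3.58 Y28.96 F860
G1 X3.58 Y50.40 F860
G0 X112.90 Y73.08
M4 S688
G1 X126.55 Y62.57 F2012
G1 X120.78 Y46.34 F2012
G1 X103.55 Y46.81 F2012
G1 X98.68 Y63.34 F2012
G1 X112.90 Y73.08 F2012
G0 X150.41 Y39.93
M4 S688
G1 X117.96 Y39.58 F2012
G1 X88.52 Y38.51 F2012
G1 X62.11 Y36.73 F2012
G1 X38.72 Y34.22 F2012
G1 X18.35 Y30.99 F2012
M5
G0 X0.00 Y0.00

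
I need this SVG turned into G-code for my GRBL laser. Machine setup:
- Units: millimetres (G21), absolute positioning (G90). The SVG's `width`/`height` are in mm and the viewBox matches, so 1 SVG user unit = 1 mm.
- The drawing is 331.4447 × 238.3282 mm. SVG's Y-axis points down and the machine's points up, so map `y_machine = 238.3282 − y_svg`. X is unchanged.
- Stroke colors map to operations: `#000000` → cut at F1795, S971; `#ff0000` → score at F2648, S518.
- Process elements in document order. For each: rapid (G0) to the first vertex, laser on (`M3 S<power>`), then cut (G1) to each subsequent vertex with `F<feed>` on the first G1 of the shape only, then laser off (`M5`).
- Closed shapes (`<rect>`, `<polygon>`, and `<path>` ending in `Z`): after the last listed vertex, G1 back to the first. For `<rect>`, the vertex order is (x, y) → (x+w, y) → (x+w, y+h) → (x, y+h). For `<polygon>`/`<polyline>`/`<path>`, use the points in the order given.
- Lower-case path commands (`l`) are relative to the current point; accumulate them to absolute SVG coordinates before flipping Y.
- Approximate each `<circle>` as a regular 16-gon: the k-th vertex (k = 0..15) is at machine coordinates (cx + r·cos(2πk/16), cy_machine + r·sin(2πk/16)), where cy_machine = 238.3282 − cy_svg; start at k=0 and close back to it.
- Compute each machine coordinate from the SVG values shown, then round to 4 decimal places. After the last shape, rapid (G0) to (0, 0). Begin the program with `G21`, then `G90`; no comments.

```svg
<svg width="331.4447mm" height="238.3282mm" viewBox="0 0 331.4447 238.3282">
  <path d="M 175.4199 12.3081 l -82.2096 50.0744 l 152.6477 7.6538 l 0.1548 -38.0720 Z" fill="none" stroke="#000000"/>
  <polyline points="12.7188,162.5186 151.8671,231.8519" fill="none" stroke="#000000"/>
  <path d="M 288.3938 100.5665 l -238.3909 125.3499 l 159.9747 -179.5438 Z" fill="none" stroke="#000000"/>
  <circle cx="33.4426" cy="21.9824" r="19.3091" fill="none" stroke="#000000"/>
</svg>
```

viewBox `0 0 331.4447 238.3282` with mm width/height → 1 unit = 1 mm. Flip: y_m = 238.3282 − y_svg.

**Shape 1** — `<path>` closed polygon, stroke `#000000` → cut (S971, F1795). Machine vertices: (175.4199,226.0201) → (93.2103,175.9457) → (245.8580,168.2919) → (246.0128,206.3639) → (175.4199,226.0201). Closed: final G1 returns to the first vertex.

**Shape 2** — `<polyline>` line segment, stroke `#000000` → cut (S971, F1795). Machine vertices: (12.7188,75.8096) → (151.8671,6.4763). Open path.

**Shape 3** — `<path>` closed polygon, stroke `#000000` → cut (S971, F1795). Machine vertices: (288.3938,137.7617) → (50.0029,12.4118) → (209.9776,191.9556) → (288.3938,137.7617). Closed: final G1 returns to the first vertex.

**Shape 4** — `<circle>` circle, stroke `#000000` → cut (S971, F1795). Machine vertices: (52.7517,216.3458) → (51.2819,223.7351) → (47.0962,229.9994) → (40.8319,234.1851) → (33.4426,235.6549) → (26.0533,234.1851) → (19.7890,229.9994) → (15.6033,223.7351) → (14.1335,216.3458) → (15.6033,208.9565) → (19.7890,202.6922) → (26.0533,198.5065) → (33.4426,197.0367) → (40.8319,198.5065) → (47.0962,202.6922) → (51.2819,208.9565) → (52.7517,216.3458). Closed: final G1 returns to the first vertex.

G21
G90
G0 X175.4199 Y226.0201
M3 S971
G1 X93.2103 Y175.9457 F1795
G1 X245.8580 Y168.2919
G1 X246.0128 Y206.3639
G1 X175.4199 Y226.0201
M5
G0 X12.7188 Y75.8096
M3 S971
G1 X151.8671 Y6.4763 F1795
M5
G0 X288.3938 Y137.7617
M3 S971
G1 X50.0029 Y12.4118 F1795
G1 X209.9776 Y191.9556
G1 X288.3938 Y137.7617
M5
G0 X52.7517 Y216.3458
M3 S971
G1 X51.2819 Y223.7351 F1795
G1 X47.0962 Y229.9994
G1 X40.8319 Y234.1851
G1 X33.4426 Y235.6549
G1 X26.0533 Y234.1851
G1 X19.7890 Y229.9994
G1 X15.6033 Y223.7351
G1 X14.1335 Y216.3458
G1 X15.6033 Y208.9565
G1 X19.7890 Y202.6922
G1 X26.0533 Y198.5065
G1 X33.4426 Y197.0367
G1 X40.8319 Y198.5065
G1 X47.0962 Y202.6922
G1 X51.2819 Y208.9565
G1 X52.7517 Y216.3458
M5
G0 X0.0000 Y0.0000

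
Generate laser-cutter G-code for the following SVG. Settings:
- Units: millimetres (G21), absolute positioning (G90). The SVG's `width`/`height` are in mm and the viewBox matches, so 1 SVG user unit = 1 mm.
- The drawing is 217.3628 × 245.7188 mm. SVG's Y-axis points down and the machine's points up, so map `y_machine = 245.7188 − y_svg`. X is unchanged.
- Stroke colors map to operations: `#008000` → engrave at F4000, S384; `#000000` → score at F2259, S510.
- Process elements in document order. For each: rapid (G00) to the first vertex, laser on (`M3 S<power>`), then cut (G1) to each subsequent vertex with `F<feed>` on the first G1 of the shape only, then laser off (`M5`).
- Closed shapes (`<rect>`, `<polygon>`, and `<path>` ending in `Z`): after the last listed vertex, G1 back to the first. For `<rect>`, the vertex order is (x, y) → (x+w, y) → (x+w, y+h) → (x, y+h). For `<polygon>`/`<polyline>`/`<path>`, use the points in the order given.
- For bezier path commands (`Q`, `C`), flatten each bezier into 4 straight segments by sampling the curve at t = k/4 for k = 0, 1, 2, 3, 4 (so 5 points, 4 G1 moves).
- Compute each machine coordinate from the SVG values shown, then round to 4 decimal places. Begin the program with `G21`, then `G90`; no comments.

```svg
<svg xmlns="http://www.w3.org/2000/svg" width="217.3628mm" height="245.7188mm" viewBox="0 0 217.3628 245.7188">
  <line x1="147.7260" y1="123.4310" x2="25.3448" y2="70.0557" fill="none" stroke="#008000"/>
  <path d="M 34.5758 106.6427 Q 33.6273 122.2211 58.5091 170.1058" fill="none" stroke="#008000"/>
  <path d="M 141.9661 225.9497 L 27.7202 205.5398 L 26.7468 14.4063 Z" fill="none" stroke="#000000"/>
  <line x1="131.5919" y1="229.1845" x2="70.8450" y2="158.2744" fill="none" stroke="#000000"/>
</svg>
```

G21
G90
G00 X147.7260 Y122.2878
M3 S384
G1 X25.3448 Y175.6631 F4000
M5
G00 X34.5758 Y139.0761
M3 S384
G1 X35.7159 Y129.2678 F4000
G1 X40.0849 Y115.4211
G1 X47.6826 Y97.5362
G1 X58.5091 Y75.6130
M5
G00 X141.9661 Y19.7691
M3 S510
G1 X27.7202 Y40.1790 F2259
G1 X26.7468 Y231.3125
G1 X141.9661 Y19.7691
M5
G00 X131.5919 Y16.5343
M3 S510
G1 X70.8450 Y87.4444 F2259
M5

viewBox `0 0 217.3628 245.7188` with mm width/height → 1 unit = 1 mm. Flip: y_m = 245.7188 − y_svg.

**Shape 1** — `<line>` line segment, stroke `#008000` → engrave (S384, F4000). Machine vertices: (147.7260,122.2878) → (25.3448,175.6631). Open path.

**Shape 2** — `<path>` quadratic bezier, stroke `#008000` → engrave (S384, F4000). Control points (SVG): P0=(34.5758,106.6427), P1=(33.6273,122.2211), P2=(58.5091,170.1058); sampled at t=k/4. Machine vertices: (34.5758,139.0761) → (35.7159,129.2678) → (40.0849,115.4211) → (47.6826,97.5362) → (58.5091,75.6130). Open path.

**Shape 3** — `<path>` closed polygon, stroke `#000000` → score (S510, F2259). Machine vertices: (141.9661,19.7691) → (27.7202,40.1790) → (26.7468,231.3125) → (141.9661,19.7691). Closed: final G1 returns to the first vertex.

**Shape 4** — `<line>` line segment, stroke `#000000` → score (S510, F2259). Machine vertices: (131.5919,16.5343) → (70.8450,87.4444). Open path.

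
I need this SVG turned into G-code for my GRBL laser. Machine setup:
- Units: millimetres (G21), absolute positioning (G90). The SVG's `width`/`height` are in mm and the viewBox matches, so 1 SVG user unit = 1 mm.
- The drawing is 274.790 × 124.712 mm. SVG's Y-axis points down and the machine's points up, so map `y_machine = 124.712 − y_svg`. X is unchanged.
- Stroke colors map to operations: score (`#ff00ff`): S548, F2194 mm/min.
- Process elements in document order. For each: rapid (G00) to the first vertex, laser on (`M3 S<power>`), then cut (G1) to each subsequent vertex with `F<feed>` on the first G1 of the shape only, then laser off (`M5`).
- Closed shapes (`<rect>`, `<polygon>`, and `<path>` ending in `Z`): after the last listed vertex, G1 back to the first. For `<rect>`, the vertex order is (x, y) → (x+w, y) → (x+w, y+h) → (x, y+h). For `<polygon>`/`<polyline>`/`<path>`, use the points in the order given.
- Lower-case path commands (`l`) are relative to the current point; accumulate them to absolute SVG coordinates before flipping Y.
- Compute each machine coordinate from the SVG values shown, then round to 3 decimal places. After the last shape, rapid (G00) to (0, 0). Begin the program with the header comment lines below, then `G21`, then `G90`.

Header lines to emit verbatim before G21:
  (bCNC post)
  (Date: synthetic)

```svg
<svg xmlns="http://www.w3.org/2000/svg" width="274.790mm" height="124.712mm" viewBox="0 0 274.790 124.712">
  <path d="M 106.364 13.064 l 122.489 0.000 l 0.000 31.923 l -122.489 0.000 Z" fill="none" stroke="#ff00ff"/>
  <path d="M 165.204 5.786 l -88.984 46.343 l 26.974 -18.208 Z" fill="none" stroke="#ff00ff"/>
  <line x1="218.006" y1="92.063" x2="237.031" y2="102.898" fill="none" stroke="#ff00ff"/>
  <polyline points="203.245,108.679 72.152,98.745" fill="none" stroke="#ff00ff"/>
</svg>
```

Since the viewBox matches the mm dimensions, user units are millimetres directly. The only transform is the Y-flip y_m = 124.712 − y_svg.

Shape 1 is a rectangle drawn with `<path>`. Its stroke #ff00ff means score at S548, F2194. After flipping Y the toolpath is (106.364,111.648) → (228.853,111.648) → (228.853,79.725) → (106.364,79.725) → (106.364,111.648), returning to the start.

Shape 2 is a closed polygon drawn with `<path>`. Its stroke #ff00ff means score at S548, F2194. After flipping Y the toolpath is (165.204,118.926) → (76.220,72.583) → (103.194,90.791) → (165.204,118.926), returning to the start.

Shape 3 is a line segment drawn with `<line>`. Its stroke #ff00ff means score at S548, F2194. After flipping Y the toolpath is (218.006,32.649) → (237.031,21.814).

Shape 4 is a line segment drawn with `<polyline>`. Its stroke #ff00ff means score at S548, F2194. After flipping Y the toolpath is (203.245,16.033) → (72.152,25.967).

(bCNC post)
(Date: synthetic)
G21
G90
G00 X106.364 Y111.648
M3 S548
G1 X228.853 Y111.648 F2194
G1 X228.853 Y79.725
G1 X106.364 Y79.725
G1 X106.364 Y111.648
M5
G00 X165.204 Y118.926
M3 S548
G1 X76.220 Y72.583 F2194
G1 X103.194 Y90.791
G1 X165.204 Y118.926
M5
G00 X218.006 Y32.649
M3 S548
G1 X237.031 Y21.814 F2194
M5
G00 X203.245 Y16.033
M3 S548
G1 X72.152 Y25.967 F2194
M5
G00 X0.000 Y0.000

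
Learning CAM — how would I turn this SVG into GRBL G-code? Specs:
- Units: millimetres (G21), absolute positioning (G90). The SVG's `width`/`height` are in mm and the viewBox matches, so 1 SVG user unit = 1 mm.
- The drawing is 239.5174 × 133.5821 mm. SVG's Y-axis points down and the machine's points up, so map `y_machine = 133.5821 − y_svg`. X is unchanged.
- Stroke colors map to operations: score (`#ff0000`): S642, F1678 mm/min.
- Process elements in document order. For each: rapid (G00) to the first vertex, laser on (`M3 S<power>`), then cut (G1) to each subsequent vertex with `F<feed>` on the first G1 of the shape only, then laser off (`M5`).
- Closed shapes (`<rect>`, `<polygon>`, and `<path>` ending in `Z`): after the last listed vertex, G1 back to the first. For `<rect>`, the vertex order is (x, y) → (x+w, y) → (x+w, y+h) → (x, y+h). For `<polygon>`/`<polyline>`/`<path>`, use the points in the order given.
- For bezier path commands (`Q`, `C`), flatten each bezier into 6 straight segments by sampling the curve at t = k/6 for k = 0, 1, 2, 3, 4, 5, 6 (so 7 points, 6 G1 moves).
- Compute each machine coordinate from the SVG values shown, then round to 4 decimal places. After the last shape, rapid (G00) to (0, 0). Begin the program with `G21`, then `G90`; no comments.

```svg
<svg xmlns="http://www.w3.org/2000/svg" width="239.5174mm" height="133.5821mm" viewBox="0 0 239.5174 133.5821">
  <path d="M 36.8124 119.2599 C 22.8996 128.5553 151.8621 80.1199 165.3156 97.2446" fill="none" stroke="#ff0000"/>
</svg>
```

viewBox `0 0 239.5174 133.5821` with mm width/height → 1 unit = 1 mm. Flip: y_m = 133.5821 − y_svg.

**Shape 1** — `<path>` cubic bezier, stroke `#ff0000` → score (S642, F1678). Control points (SVG): P0=(36.8124,119.2599), P1=(22.8996,128.5553), P2=(151.8621,80.1199), P3=(165.3156,97.2446); sampled at t=k/6. Machine vertices: (36.8124,14.3222) → (40.5661,13.9146) → (60.9549,19.7041) → (90.8016,28.2658) → (122.9289,36.1752) → (150.1593,40.0073) → (165.3156,36.3375). Open path.

G21
G90
G00 X36.8124 Y14.3222
M3 S642
G1 X40.5661 Y13.9146 F1678
G1 X60.9549 Y19.7041
G1 X90.8016 Y28.2658
G1 X122.9289 Y36.1752
G1 X150.1593 Y40.0073
G1 X165.3156 Y36.3375
M5
G00 X0.0000 Y0.0000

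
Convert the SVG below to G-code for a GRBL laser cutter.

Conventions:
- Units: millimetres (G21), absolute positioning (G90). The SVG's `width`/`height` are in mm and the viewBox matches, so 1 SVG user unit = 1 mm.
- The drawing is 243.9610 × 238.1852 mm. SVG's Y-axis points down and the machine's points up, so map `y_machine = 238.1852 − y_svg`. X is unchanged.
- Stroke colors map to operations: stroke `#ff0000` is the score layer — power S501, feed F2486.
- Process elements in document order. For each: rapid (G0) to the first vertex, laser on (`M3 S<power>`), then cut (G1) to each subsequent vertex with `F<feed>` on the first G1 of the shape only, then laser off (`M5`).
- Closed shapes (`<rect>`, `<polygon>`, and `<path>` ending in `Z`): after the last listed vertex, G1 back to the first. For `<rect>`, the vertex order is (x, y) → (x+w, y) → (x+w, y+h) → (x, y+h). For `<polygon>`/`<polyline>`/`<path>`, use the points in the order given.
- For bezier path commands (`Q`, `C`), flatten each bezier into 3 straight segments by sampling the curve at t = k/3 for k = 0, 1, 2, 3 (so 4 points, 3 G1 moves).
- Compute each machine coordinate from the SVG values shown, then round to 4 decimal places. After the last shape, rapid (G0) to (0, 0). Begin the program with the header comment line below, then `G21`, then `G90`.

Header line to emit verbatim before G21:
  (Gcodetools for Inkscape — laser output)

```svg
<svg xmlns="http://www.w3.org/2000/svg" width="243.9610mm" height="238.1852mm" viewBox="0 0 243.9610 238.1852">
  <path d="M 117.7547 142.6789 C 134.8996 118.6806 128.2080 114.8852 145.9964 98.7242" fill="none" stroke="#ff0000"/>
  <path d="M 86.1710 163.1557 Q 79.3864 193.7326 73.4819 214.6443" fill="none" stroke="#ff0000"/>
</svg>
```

(Gcodetools for Inkscape — laser output)
G21
G90
G0 X117.7547 Y95.5063
M3 S501
G1 X128.7436 Y113.9765 F2486
G1 X134.5785 Y126.2156
G1 X145.9964 Y139.4610
M5
G0 X86.1710 Y75.0295
M3 S501
G1 X81.7457 Y55.7188 F2486
G1 X77.5160 Y38.5559
G1 X73.4819 Y23.5409
M5
G0 X0.0000 Y0.0000

1 u = 1 mm; y_m = 238.1852 − y.

[1] `<path>` cubic bezier, #ff0000→score S501 F2486: (117.7547,95.5063) → (128.7436,113.9765) → (134.5785,126.2156) → (145.9964,139.4610)

[2] `<path>` quadratic bezier, #ff0000→score S501 F2486: (86.1710,75.0295) → (81.7457,55.7188) → (77.5160,38.5559) → (73.4819,23.5409)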